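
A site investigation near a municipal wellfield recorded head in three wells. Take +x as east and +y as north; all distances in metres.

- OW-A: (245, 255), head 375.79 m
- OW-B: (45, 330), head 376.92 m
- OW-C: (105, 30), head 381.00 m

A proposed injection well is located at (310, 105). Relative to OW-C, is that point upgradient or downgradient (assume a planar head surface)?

With h = a·x + b·y + c and OW-A as origin, the differences give:
  (-200)·a + 75·b = +1.13
  (-140)·a + (-225)·b = +5.21
Eliminate b (×(-225) and ×75, subtract): 55500·a = -645.000 → a = ∂h/∂x = -0.01162
Back-substitute: b = ∂h/∂y = -0.01592.
Head at (310, 105) = 375.79 + (-0.01162)·(65) + (-0.01592)·(-150) = 377.42 m.
That is lower than the 381.00 m at OW-C, so the point is downgradient.

downgradient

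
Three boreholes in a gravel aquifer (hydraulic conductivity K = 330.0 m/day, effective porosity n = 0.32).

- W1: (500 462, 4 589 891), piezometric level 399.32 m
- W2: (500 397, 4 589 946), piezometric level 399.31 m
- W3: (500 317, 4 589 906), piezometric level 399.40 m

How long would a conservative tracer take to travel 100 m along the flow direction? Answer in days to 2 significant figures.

Differences from W1: to W2 (Δx, Δy, Δh) = (-65, 55, -0.01); to W3 = (-145, 15, +0.08).
Determinant of the coordinate differences = (-65)·15 − (-145)·55 = 7000.
∂h/∂x = [(-0.01)·15 − (+0.08)·55] / 7000 = -0.0006500
∂h/∂y = [(-65)·(+0.08) − (-145)·(-0.01)] / 7000 = -0.0009500
|∇h| = √(-0.0006500² + -0.0009500²) = 0.001151
Seepage velocity v = K·i/n = 330.0 × 0.001151 / 0.32 = 1.187 m/day.
t = 100 / 1.187 = 84.25 days.

84 days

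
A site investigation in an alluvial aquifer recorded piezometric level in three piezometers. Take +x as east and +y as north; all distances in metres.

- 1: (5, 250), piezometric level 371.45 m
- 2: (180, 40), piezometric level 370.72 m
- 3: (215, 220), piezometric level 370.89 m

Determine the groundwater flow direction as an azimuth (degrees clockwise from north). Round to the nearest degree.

120°

Differences from 1: to 2 (Δx, Δy, Δh) = (175, -210, -0.73); to 3 = (210, -30, -0.56).
Determinant of the coordinate differences = 175·(-30) − 210·(-210) = 38850.
∂h/∂x = [(-0.73)·(-30) − (-0.56)·(-210)] / 38850 = -0.002463
∂h/∂y = [175·(-0.56) − 210·(-0.73)] / 38850 = +0.001423
Flow direction (−∇h) has components (+0.002463 E, -0.001423 N).
Azimuth = atan2(E, N) = atan2(+0.002463, -0.001423) = 120.0° ≈ 120°.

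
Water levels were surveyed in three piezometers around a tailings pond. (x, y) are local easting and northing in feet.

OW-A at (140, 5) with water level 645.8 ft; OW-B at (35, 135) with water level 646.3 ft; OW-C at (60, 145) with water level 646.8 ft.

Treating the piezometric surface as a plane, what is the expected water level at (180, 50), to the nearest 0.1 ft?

Differences from OW-A: to OW-B (Δx, Δy, Δh) = (-105, 130, +0.5); to OW-C = (-80, 140, +1.0).
Solve a·Δx + b·Δy = Δh: det = (-105)·140 − (-80)·130 = -4300.
∂h/∂x = [(+0.5)·140 − (+1.0)·130] / -4300 = +0.01395
∂h/∂y = [(-105)·(+1.0) − (-80)·(+0.5)] / -4300 = +0.01512
h(180, 50) = 645.8 + (+0.01395)·(40) + (+0.01512)·(45) = 645.8 +0.558 +0.680 = 647.038 ft.

647.0 ft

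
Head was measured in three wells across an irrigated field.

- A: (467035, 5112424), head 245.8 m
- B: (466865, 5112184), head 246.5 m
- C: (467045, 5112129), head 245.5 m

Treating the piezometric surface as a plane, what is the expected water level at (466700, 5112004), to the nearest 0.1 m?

Differences from A: to B (Δx, Δy, Δh) = (-170, -240, +0.7); to C = (10, -295, -0.3).
Determinant of the coordinate differences = (-170)·(-295) − 10·(-240) = 52550.
∂h/∂x = [(+0.7)·(-295) − (-0.3)·(-240)] / 52550 = -0.005300
∂h/∂y = [(-170)·(-0.3) − 10·(+0.7)] / 52550 = +0.0008373
h(466700, 5112004) = 245.8 + (-0.005300)·(-335) + (+0.0008373)·(-420) = 245.8 +1.775 -0.352 = 247.224 m.

247.2 m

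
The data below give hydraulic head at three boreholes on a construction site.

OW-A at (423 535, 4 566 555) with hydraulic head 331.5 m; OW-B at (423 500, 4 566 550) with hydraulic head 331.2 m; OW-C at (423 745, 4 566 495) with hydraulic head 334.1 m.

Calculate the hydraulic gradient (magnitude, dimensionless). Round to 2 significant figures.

0.013

With h = a·x + b·y + c and OW-A as origin, the differences give:
  (-35)·a + (-5)·b = -0.3
  210·a + (-60)·b = +2.6
Eliminate b (×(-60) and ×(-5), subtract): 3150·a = 31.00 → a = ∂h/∂x = +0.009841
Back-substitute: b = ∂h/∂y = -0.008889.
|∇h| = √(0.009841² + -0.008889²) = 0.01326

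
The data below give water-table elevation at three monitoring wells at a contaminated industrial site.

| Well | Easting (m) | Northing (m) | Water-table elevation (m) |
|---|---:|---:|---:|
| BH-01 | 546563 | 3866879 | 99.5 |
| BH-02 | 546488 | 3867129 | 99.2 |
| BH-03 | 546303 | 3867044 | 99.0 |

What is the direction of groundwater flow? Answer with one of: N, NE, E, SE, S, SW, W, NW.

Differences from BH-01: to BH-02 (Δx, Δy, Δh) = (-75, 250, -0.3); to BH-03 = (-260, 165, -0.5).
Determinant of the coordinate differences = (-75)·165 − (-260)·250 = 52625.
∂h/∂x = [(-0.3)·165 − (-0.5)·250] / 52625 = +0.001435
∂h/∂y = [(-75)·(-0.5) − (-260)·(-0.3)] / 52625 = -0.0007696
Flow = −∇h = (-0.001435 east, +0.0007696 north), which points northwest.

NW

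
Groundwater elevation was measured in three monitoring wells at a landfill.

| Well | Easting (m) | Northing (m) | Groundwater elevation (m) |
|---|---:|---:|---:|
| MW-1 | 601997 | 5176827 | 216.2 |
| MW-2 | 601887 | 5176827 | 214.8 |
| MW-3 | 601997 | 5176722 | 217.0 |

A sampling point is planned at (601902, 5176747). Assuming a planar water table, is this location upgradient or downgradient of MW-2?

upgradient

∂h/∂x = (214.8 − 216.2) / (601887 − 601997) = +0.01273
∂h/∂y = (217.0 − 216.2) / (5176722 − 5176827) = -0.007619
Head at (601902, 5176747) = 216.2 + (+0.01273)·(-95) + (-0.007619)·(-80) = 215.60 m.
That is higher than the 214.8 m at MW-2, so the point is upgradient.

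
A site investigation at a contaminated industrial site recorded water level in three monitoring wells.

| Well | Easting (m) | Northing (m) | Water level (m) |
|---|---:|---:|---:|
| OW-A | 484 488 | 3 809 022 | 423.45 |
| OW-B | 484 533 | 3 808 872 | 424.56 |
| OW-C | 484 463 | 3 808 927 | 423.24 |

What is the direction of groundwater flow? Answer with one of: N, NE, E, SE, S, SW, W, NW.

Differences from OW-A: to OW-B (Δx, Δy, Δh) = (45, -150, +1.11); to OW-C = (-25, -95, -0.21).
Solve a·Δx + b·Δy = Δh: det = 45·(-95) − (-25)·(-150) = -8025.
∂h/∂x = [(+1.11)·(-95) − (-0.21)·(-150)] / -8025 = +0.01707
∂h/∂y = [45·(-0.21) − (-25)·(+1.11)] / -8025 = -0.002280
Flow = −∇h = (-0.01707 east, +0.002280 north), which points west.

W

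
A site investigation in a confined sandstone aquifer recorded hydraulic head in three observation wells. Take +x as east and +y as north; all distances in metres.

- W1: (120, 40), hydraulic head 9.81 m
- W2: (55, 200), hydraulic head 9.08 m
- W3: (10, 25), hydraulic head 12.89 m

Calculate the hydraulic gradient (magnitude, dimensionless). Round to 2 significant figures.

0.030

With h = a·x + b·y + c and W1 as origin, the differences give:
  (-65)·a + 160·b = -0.73
  (-110)·a + (-15)·b = +3.08
Eliminate b (×(-15) and ×160, subtract): 18575·a = -481.850 → a = ∂h/∂x = -0.02594
Back-substitute: b = ∂h/∂y = -0.01510.
|∇h| = √(-0.02594² + -0.01510²) = 0.03001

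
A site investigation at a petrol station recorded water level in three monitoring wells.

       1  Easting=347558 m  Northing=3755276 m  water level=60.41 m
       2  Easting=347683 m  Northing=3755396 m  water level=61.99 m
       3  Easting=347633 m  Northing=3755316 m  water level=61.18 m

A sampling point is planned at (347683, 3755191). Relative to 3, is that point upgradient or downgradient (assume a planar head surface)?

downgradient

With h = a·x + b·y + c and 1 as origin, the differences give:
  125·a + 120·b = +1.58
  75·a + 40·b = +0.77
Eliminate b (×40 and ×120, subtract): -4000·a = -29.200 → a = ∂h/∂x = +0.007300
Back-substitute: b = ∂h/∂y = +0.005562.
Head at (347683, 3755191) = 60.41 + (+0.007300)·(125) + (+0.005562)·(-85) = 60.85 m.
That is lower than the 61.18 m at 3, so the point is downgradient.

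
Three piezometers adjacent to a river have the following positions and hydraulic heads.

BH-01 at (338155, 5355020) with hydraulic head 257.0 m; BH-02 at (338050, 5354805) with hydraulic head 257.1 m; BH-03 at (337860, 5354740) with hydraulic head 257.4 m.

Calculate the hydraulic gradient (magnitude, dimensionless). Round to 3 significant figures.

0.00174

Three-point gradient (reference BH-01): Δ to BH-02 = (-105, -215, +0.1), Δ to BH-03 = (-295, -280, +0.4).
∂h/∂x = -0.001705, ∂h/∂y = +0.0003674 (det = -34025).
|∇h| = √(-0.001705² + 0.0003674²) = 0.001744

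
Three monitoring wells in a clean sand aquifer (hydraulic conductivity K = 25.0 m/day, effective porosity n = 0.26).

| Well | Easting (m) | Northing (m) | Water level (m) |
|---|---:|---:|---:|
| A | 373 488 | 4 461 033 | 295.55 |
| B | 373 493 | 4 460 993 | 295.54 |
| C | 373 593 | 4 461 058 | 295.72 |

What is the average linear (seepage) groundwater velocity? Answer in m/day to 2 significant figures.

Taking A as reference: B−A = (5, -40, -0.01); C−A = (105, 25, +0.17).
Solve a·Δx + b·Δy = Δh: det = 5·25 − 105·(-40) = 4325.
∂h/∂x = [(-0.01)·25 − (+0.17)·(-40)] / 4325 = +0.001514
∂h/∂y = [5·(+0.17) − 105·(-0.01)] / 4325 = +0.0004393
|∇h| = √(0.001514² + 0.0004393²) = 0.001576
Seepage velocity v = K·i/n = 25.0 × 0.001576 / 0.26 = 0.1515 m/day.

0.15 m/day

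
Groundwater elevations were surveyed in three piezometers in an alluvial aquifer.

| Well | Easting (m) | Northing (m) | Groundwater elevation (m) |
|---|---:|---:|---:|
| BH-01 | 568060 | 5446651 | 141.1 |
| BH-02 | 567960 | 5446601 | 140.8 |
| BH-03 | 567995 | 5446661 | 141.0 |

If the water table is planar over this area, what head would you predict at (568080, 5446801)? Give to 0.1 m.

141.5 m

With h = a·x + b·y + c and BH-01 as origin, the differences give:
  (-100)·a + (-50)·b = -0.3
  (-65)·a + 10·b = -0.1
Eliminate b (×10 and ×(-50), subtract): -4250·a = -8.00 → a = ∂h/∂x = +0.001882
Back-substitute: b = ∂h/∂y = +0.002235.
h(568080, 5446801) = 141.1 + (+0.001882)·(20) + (+0.002235)·(150) = 141.1 +0.038 +0.335 = 141.473 m.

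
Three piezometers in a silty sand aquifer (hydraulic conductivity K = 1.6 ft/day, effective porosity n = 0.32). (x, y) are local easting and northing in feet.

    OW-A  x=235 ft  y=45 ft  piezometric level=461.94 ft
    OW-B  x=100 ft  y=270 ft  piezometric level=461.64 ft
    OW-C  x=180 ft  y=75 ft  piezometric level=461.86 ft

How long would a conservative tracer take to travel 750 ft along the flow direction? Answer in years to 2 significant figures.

Differences from OW-A: to OW-B (Δx, Δy, Δh) = (-135, 225, -0.30); to OW-C = (-55, 30, -0.08).
Solve a·Δx + b·Δy = Δh: det = (-135)·30 − (-55)·225 = 8325.
∂h/∂x = [(-0.30)·30 − (-0.08)·225] / 8325 = +0.001081
∂h/∂y = [(-135)·(-0.08) − (-55)·(-0.30)] / 8325 = -0.0006847
|∇h| = √(0.001081² + -0.0006847²) = 0.00128
Seepage velocity v = K·i/n = 1.6 × 0.00128 / 0.32 = 0.0064 ft/day.
t = 750 / 0.0064 = 1.172e+05 days = 321 years.

320 years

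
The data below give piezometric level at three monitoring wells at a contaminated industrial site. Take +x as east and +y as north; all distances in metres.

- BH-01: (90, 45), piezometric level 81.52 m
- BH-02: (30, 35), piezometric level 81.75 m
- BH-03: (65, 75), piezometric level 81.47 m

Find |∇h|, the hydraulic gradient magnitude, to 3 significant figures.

Differences from BH-01: to BH-02 (Δx, Δy, Δh) = (-60, -10, +0.23); to BH-03 = (-25, 30, -0.05).
Solve a·Δx + b·Δy = Δh: det = (-60)·30 − (-25)·(-10) = -2050.
∂h/∂x = [(+0.23)·30 − (-0.05)·(-10)] / -2050 = -0.003122
∂h/∂y = [(-60)·(-0.05) − (-25)·(+0.23)] / -2050 = -0.004268
|∇h| = √(-0.003122² + -0.004268²) = 0.005288

0.00529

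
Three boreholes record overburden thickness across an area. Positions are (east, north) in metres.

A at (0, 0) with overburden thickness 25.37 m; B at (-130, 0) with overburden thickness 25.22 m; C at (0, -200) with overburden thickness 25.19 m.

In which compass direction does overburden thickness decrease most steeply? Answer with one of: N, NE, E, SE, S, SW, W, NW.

SW

∂d/∂x = (25.22 − 25.37) / (-130 − 0) = +0.001154
∂d/∂y = (25.19 − 25.37) / (-200 − 0) = +0.0009000
Steepest decrease is along −∇f = (-0.001154 E, -0.0009000 N) → southwest.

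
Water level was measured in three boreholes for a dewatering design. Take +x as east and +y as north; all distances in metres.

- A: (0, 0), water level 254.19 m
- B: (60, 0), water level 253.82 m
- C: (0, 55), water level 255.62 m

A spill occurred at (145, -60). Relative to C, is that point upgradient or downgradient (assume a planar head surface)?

∂h/∂x = (253.82 − 254.19) / (60 − 0) = -0.006167
∂h/∂y = (255.62 − 254.19) / (55 − 0) = +0.02600
Head at (145, -60) = 254.19 + (-0.006167)·(145) + (+0.02600)·(-60) = 251.74 m.
That is lower than the 255.62 m at C, so the point is downgradient.

downgradient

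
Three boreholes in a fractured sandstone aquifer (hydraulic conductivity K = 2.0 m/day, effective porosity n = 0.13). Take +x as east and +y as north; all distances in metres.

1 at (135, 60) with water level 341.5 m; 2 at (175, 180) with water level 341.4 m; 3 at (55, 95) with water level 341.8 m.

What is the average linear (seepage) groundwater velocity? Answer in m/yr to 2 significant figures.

20 m/yr

Differences from 1: to 2 (Δx, Δy, Δh) = (40, 120, -0.1); to 3 = (-80, 35, +0.3).
Solve a·Δx + b·Δy = Δh: det = 40·35 − (-80)·120 = 11000.
∂h/∂x = [(-0.1)·35 − (+0.3)·120] / 11000 = -0.003591
∂h/∂y = [40·(+0.3) − (-80)·(-0.1)] / 11000 = +0.0003636
|∇h| = √(-0.003591² + 0.0003636²) = 0.003609
Seepage velocity v = K·i/n = 2.0 × 0.003609 / 0.13 = 0.05552 m/day = 20.28 m/yr.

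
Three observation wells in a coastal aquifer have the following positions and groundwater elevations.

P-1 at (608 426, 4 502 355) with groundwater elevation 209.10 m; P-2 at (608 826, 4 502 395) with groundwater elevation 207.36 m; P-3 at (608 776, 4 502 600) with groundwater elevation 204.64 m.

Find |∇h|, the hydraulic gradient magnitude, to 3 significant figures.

With h = a·x + b·y + c and P-1 as origin, the differences give:
  400·a + 40·b = -1.74
  350·a + 245·b = -4.46
Eliminate b (×245 and ×40, subtract): 84000·a = -247.900 → a = ∂h/∂x = -0.002951
Back-substitute: b = ∂h/∂y = -0.01399.
|∇h| = √(-0.002951² + -0.01399²) = 0.0143

0.0143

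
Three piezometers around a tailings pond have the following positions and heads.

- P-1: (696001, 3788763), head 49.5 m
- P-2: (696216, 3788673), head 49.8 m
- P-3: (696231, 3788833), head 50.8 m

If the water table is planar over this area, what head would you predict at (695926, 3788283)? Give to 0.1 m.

46.4 m

With h = a·x + b·y + c and P-1 as origin, the differences give:
  215·a + (-90)·b = +0.3
  230·a + 70·b = +1.3
Eliminate b (×70 and ×(-90), subtract): 35750·a = 138.00 → a = ∂h/∂x = +0.003860
Back-substitute: b = ∂h/∂y = +0.005888.
h(695926, 3788283) = 49.5 + (+0.003860)·(-75) + (+0.005888)·(-480) = 49.5 -0.290 -2.826 = 46.384 m.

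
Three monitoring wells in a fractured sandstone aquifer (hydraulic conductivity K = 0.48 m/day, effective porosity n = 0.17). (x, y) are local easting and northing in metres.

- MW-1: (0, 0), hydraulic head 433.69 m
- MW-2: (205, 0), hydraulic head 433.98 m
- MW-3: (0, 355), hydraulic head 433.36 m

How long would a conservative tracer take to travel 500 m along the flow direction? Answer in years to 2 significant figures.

290 years

∂h/∂x = (433.98 − 433.69) / (205 − 0) = +0.001415
∂h/∂y = (433.36 − 433.69) / (355 − 0) = -0.0009296
|∇h| = √(0.001415² + -0.0009296²) = 0.001693
Seepage velocity v = K·i/n = 0.48 × 0.001693 / 0.17 = 0.00478 m/day.
t = 500 / 0.00478 = 1.046e+05 days = 286 years.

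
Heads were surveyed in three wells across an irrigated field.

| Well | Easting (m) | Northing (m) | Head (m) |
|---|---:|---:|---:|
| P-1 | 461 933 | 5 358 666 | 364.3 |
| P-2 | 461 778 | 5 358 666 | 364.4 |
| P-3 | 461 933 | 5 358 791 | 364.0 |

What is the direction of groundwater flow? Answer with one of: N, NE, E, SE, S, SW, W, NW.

∂h/∂x = (364.4 − 364.3) / (461778 − 461933) = -0.0006452
∂h/∂y = (364.0 − 364.3) / (5358791 − 5358666) = -0.002400
Flow = −∇h = (+0.0006452 east, +0.002400 north), which points north.

N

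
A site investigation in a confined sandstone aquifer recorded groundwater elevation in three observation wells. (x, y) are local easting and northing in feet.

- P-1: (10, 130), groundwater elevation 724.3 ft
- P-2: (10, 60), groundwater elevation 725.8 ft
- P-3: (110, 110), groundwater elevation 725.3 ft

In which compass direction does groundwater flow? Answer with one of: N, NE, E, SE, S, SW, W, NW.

With h = a·x + b·y + c and P-1 as origin, the differences give:
  0·a + (-70)·b = +1.5
  100·a + (-20)·b = +1.0
Eliminate b (×(-20) and ×(-70), subtract): 7000·a = 40.00 → a = ∂h/∂x = +0.005714
Back-substitute: b = ∂h/∂y = -0.02143.
Flow = −∇h = (-0.005714 east, +0.02143 north), which points north.

N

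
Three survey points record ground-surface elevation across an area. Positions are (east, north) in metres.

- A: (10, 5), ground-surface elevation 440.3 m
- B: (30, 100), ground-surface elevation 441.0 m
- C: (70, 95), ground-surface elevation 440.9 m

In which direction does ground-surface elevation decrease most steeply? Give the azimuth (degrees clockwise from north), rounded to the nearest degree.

169°

Differences from A: to B (Δx, Δy, Δh) = (20, 95, +0.7); to C = (60, 90, +0.6).
Solve a·Δx + b·Δy = Δz: det = 20·90 − 60·95 = -3900.
∂z/∂x = [(+0.7)·90 − (+0.6)·95] / -3900 = -0.001538
∂z/∂y = [20·(+0.6) − 60·(+0.7)] / -3900 = +0.007692
Steepest decrease is along −∇f: components (+0.001538 E, -0.007692 N).
Azimuth = atan2(+0.001538, -0.007692) = 168.7° ≈ 169°.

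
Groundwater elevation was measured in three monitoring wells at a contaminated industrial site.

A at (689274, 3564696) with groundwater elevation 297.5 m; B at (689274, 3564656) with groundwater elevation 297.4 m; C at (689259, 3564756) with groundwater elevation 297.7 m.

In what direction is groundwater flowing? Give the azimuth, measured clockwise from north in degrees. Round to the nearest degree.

Taking A as reference: B−A = (0, -40, -0.1); C−A = (-15, 60, +0.2).
Determinant of the coordinate differences = 0·60 − (-15)·(-40) = -600.
∂h/∂x = [(-0.1)·60 − (+0.2)·(-40)] / -600 = -0.003333
∂h/∂y = [0·(+0.2) − (-15)·(-0.1)] / -600 = +0.002500
Flow direction (−∇h) has components (+0.003333 E, -0.002500 N).
Azimuth = atan2(E, N) = atan2(+0.003333, -0.002500) = 126.9° ≈ 127°.

127°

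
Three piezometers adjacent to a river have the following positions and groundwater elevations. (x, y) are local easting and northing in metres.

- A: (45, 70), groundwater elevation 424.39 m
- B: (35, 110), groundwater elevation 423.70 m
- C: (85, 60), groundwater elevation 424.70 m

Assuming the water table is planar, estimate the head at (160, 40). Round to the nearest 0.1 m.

Taking A as reference: B−A = (-10, 40, -0.69); C−A = (40, -10, +0.31).
Determinant of the coordinate differences = (-10)·(-10) − 40·40 = -1500.
∂h/∂x = [(-0.69)·(-10) − (+0.31)·40] / -1500 = +0.003667
∂h/∂y = [(-10)·(+0.31) − 40·(-0.69)] / -1500 = -0.01633
h(160, 40) = 424.39 + (+0.003667)·(115) + (-0.01633)·(-30) = 424.39 +0.422 +0.490 = 425.302 m.

425.3 m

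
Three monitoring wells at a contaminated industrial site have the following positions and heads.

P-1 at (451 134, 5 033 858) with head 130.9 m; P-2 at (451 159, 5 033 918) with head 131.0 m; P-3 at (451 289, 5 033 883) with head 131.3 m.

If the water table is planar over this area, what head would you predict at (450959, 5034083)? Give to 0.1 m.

130.6 m

Three-point gradient (reference P-1): Δ to P-2 = (25, 60, +0.1), Δ to P-3 = (155, 25, +0.4).
∂h/∂x = +0.002478, ∂h/∂y = +0.0006340 (det = -8675).
h(450959, 5034083) = 130.9 + (+0.002478)·(-175) + (+0.0006340)·(225) = 130.9 -0.434 +0.143 = 130.609 m.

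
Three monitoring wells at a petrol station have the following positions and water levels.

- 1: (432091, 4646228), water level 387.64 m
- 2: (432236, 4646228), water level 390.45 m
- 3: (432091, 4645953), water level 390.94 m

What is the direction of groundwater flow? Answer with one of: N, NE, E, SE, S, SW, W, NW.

∂h/∂x = (390.45 − 387.64) / (432236 − 432091) = +0.01938
∂h/∂y = (390.94 − 387.64) / (4645953 − 4646228) = -0.01200
Flow = −∇h = (-0.01938 east, +0.01200 north), which points northwest.

NW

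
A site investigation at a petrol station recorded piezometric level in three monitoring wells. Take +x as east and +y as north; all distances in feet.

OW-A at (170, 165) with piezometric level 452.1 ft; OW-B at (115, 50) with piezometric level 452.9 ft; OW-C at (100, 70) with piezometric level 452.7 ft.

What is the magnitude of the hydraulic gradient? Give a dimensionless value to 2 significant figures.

Differences from OW-A: to OW-B (Δx, Δy, Δh) = (-55, -115, +0.8); to OW-C = (-70, -95, +0.6).
Solve a·Δx + b·Δy = Δh: det = (-55)·(-95) − (-70)·(-115) = -2825.
∂h/∂x = [(+0.8)·(-95) − (+0.6)·(-115)] / -2825 = +0.002478
∂h/∂y = [(-55)·(+0.6) − (-70)·(+0.8)] / -2825 = -0.008142
|∇h| = √(0.002478² + -0.008142²) = 0.008511

0.0085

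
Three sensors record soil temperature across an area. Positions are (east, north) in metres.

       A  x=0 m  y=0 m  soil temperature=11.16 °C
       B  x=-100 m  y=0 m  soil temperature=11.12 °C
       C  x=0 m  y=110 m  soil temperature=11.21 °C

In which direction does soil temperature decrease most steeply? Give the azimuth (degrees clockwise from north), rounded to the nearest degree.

∂T/∂x = (11.12 − 11.16) / (-100 − 0) = +0.0004000
∂T/∂y = (11.21 − 11.16) / (110 − 0) = +0.0004545
Steepest decrease is along −∇f: components (-0.0004000 E, -0.0004545 N).
Azimuth = atan2(-0.0004000, -0.0004545) = 221.3° ≈ 221°.

221°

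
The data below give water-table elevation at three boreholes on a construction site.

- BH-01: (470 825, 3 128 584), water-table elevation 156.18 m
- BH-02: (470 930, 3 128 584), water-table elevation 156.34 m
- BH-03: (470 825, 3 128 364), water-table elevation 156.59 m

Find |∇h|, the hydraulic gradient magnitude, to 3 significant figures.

∂h/∂x = (156.34 − 156.18) / (470930 − 470825) = +0.001524
∂h/∂y = (156.59 − 156.18) / (3128364 − 3128584) = -0.001864
|∇h| = √(0.001524² + -0.001864²) = 0.002408

0.00241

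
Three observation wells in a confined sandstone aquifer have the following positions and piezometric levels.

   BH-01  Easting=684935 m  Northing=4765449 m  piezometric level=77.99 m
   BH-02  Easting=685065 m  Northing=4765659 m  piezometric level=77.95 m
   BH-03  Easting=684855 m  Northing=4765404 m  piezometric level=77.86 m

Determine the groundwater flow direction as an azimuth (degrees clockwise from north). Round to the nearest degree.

305°

With h = a·x + b·y + c and BH-01 as origin, the differences give:
  130·a + 210·b = -0.04
  (-80)·a + (-45)·b = -0.13
Eliminate b (×(-45) and ×210, subtract): 10950·a = 29.100 → a = ∂h/∂x = +0.002658
Back-substitute: b = ∂h/∂y = -0.001836.
Flow direction (−∇h) has components (-0.002658 E, +0.001836 N).
Azimuth = atan2(E, N) = atan2(-0.002658, +0.001836) = 304.6° ≈ 305°.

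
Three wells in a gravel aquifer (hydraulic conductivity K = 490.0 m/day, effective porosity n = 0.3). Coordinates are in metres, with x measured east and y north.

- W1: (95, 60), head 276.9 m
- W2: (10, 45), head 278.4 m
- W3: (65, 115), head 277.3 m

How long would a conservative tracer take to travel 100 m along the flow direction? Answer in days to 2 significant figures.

Taking W1 as reference: W2−W1 = (-85, -15, +1.5); W3−W1 = (-30, 55, +0.4).
Solve a·Δx + b·Δy = Δh: det = (-85)·55 − (-30)·(-15) = -5125.
∂h/∂x = [(+1.5)·55 − (+0.4)·(-15)] / -5125 = -0.01727
∂h/∂y = [(-85)·(+0.4) − (-30)·(+1.5)] / -5125 = -0.002146
|∇h| = √(-0.01727² + -0.002146²) = 0.0174
Seepage velocity v = K·i/n = 490.0 × 0.0174 / 0.3 = 28.42 m/day.
t = 100 / 28.42 = 3.519 days.

3.5 days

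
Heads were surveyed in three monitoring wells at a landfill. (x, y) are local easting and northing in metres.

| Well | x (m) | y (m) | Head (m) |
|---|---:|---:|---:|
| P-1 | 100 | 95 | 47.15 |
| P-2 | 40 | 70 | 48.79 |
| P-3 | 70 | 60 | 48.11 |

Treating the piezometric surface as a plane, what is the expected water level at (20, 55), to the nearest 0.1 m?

49.4 m

Differences from P-1: to P-2 (Δx, Δy, Δh) = (-60, -25, +1.64); to P-3 = (-30, -35, +0.96).
Determinant of the coordinate differences = (-60)·(-35) − (-30)·(-25) = 1350.
∂h/∂x = [(+1.64)·(-35) − (+0.96)·(-25)] / 1350 = -0.02474
∂h/∂y = [(-60)·(+0.96) − (-30)·(+1.64)] / 1350 = -0.006222
h(20, 55) = 47.15 + (-0.02474)·(-80) + (-0.006222)·(-40) = 47.15 +1.979 +0.249 = 49.378 m.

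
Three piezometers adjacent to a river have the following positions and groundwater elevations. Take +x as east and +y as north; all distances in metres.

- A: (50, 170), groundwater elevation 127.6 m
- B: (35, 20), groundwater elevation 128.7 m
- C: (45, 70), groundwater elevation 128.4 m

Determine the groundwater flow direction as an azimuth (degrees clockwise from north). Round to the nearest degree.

303°

Differences from A: to B (Δx, Δy, Δh) = (-15, -150, +1.1); to C = (-5, -100, +0.8).
Determinant of the coordinate differences = (-15)·(-100) − (-5)·(-150) = 750.
∂h/∂x = [(+1.1)·(-100) − (+0.8)·(-150)] / 750 = +0.01333
∂h/∂y = [(-15)·(+0.8) − (-5)·(+1.1)] / 750 = -0.008667
Flow direction (−∇h) has components (-0.01333 E, +0.008667 N).
Azimuth = atan2(E, N) = atan2(-0.01333, +0.008667) = 303.0° ≈ 303°.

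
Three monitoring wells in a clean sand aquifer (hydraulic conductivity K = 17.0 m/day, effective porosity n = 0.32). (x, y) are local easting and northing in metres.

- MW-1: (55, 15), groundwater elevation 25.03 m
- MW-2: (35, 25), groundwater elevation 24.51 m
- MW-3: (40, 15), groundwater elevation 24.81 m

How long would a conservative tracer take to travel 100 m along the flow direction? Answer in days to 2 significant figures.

Three-point gradient (reference MW-1): Δ to MW-2 = (-20, 10, -0.52), Δ to MW-3 = (-15, 0, -0.22).
∂h/∂x = +0.01467, ∂h/∂y = -0.02267 (det = 150).
|∇h| = √(0.01467² + -0.02267²) = 0.027
Seepage velocity v = K·i/n = 17.0 × 0.027 / 0.32 = 1.434 m/day.
t = 100 / 1.434 = 69.74 days.

70 days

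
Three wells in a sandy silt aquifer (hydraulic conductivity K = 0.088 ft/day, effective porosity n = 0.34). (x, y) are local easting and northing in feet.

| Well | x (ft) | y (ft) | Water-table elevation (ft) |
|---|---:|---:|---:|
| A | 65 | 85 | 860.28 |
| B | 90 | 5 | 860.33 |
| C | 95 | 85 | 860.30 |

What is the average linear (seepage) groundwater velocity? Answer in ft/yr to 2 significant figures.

Three-point gradient (reference A): Δ to B = (25, -80, +0.05), Δ to C = (30, 0, +0.02).
∂h/∂x = +0.0006667, ∂h/∂y = -0.0004167 (det = 2400).
|∇h| = √(0.0006667² + -0.0004167²) = 0.0007862
Seepage velocity v = K·i/n = 0.088 × 0.0007862 / 0.34 = 0.0002035 ft/day = 0.07433 ft/yr.

0.074 ft/yr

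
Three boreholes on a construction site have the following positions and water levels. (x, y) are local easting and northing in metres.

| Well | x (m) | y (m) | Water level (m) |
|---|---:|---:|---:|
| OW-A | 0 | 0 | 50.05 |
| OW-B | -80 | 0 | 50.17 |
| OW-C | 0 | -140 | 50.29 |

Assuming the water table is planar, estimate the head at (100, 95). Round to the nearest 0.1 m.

∂h/∂x = (50.17 − 50.05) / (-80 − 0) = -0.001500
∂h/∂y = (50.29 − 50.05) / (-140 − 0) = -0.001714
h(100, 95) = 50.05 + (-0.001500)·(100) + (-0.001714)·(95) = 50.05 -0.150 -0.163 = 49.737 m.

49.7 m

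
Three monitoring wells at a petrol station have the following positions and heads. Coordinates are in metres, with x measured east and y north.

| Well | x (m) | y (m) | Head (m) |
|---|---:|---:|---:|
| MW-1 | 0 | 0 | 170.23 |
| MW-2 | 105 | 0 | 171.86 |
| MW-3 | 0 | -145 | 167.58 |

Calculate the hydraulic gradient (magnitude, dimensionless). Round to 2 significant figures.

∂h/∂x = (171.86 − 170.23) / (105 − 0) = +0.01552
∂h/∂y = (167.58 − 170.23) / (-145 − 0) = +0.01828
|∇h| = √(0.01552² + 0.01828²) = 0.02398

0.024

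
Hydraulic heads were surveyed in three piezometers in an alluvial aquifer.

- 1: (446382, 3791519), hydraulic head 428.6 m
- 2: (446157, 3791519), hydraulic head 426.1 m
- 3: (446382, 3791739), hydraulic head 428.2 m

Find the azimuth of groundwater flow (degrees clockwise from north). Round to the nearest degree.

279°

∂h/∂x = (426.1 − 428.6) / (446157 − 446382) = +0.01111
∂h/∂y = (428.2 − 428.6) / (3791739 − 3791519) = -0.001818
Flow direction (−∇h) has components (-0.01111 E, +0.001818 N).
Azimuth = atan2(E, N) = atan2(-0.01111, +0.001818) = 279.3° ≈ 279°.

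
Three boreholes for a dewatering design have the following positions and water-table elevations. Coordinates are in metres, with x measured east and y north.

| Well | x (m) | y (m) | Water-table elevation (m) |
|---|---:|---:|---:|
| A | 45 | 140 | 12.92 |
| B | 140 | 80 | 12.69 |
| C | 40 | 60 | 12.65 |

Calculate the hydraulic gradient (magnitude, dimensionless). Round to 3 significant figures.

0.00340

With h = a·x + b·y + c and A as origin, the differences give:
  95·a + (-60)·b = -0.23
  (-5)·a + (-80)·b = -0.27
Eliminate b (×(-80) and ×(-60), subtract): -7900·a = 2.200 → a = ∂h/∂x = -0.0002785
Back-substitute: b = ∂h/∂y = +0.003392.
|∇h| = √(-0.0002785² + 0.003392²) = 0.003403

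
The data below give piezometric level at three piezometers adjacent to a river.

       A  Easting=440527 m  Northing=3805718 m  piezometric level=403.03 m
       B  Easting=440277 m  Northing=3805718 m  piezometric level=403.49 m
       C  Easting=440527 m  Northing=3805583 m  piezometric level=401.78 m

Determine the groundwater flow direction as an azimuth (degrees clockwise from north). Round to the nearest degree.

∂h/∂x = (403.49 − 403.03) / (440277 − 440527) = -0.001840
∂h/∂y = (401.78 − 403.03) / (3805583 − 3805718) = +0.009259
Flow direction (−∇h) has components (+0.001840 E, -0.009259 N).
Azimuth = atan2(E, N) = atan2(+0.001840, -0.009259) = 168.8° ≈ 169°.

169°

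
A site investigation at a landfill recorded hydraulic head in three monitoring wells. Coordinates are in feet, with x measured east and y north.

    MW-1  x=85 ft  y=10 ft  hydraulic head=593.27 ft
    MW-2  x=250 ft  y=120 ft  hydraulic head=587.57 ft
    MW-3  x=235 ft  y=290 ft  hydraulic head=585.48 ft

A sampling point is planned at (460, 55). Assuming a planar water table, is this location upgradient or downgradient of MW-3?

Taking MW-1 as reference: MW-2−MW-1 = (165, 110, -5.70); MW-3−MW-1 = (150, 280, -7.79).
Determinant of the coordinate differences = 165·280 − 150·110 = 29700.
∂h/∂x = [(-5.70)·280 − (-7.79)·110] / 29700 = -0.02489
∂h/∂y = [165·(-7.79) − 150·(-5.70)] / 29700 = -0.01449
Head at (460, 55) = 593.27 + (-0.02489)·(375) + (-0.01449)·(45) = 583.29 ft.
That is lower than the 585.48 ft at MW-3, so the point is downgradient.

downgradient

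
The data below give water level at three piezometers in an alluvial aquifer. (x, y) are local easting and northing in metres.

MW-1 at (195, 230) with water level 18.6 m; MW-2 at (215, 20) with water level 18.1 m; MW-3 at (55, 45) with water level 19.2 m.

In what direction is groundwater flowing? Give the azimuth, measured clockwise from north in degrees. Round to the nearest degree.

Differences from MW-1: to MW-2 (Δx, Δy, Δh) = (20, -210, -0.5); to MW-3 = (-140, -185, +0.6).
Determinant of the coordinate differences = 20·(-185) − (-140)·(-210) = -33100.
∂h/∂x = [(-0.5)·(-185) − (+0.6)·(-210)] / -33100 = -0.006601
∂h/∂y = [20·(+0.6) − (-140)·(-0.5)] / -33100 = +0.001752
Flow direction (−∇h) has components (+0.006601 E, -0.001752 N).
Azimuth = atan2(E, N) = atan2(+0.006601, -0.001752) = 104.9° ≈ 105°.

105°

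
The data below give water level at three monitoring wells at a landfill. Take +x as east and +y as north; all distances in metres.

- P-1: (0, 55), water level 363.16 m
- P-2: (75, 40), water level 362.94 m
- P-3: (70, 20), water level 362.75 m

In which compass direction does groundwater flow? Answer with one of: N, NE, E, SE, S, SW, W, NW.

With h = a·x + b·y + c and P-1 as origin, the differences give:
  75·a + (-15)·b = -0.22
  70·a + (-35)·b = -0.41
Eliminate b (×(-35) and ×(-15), subtract): -1575·a = 1.550 → a = ∂h/∂x = -0.0009841
Back-substitute: b = ∂h/∂y = +0.009746.
Flow = −∇h = (+0.0009841 east, -0.009746 north), which points south.

S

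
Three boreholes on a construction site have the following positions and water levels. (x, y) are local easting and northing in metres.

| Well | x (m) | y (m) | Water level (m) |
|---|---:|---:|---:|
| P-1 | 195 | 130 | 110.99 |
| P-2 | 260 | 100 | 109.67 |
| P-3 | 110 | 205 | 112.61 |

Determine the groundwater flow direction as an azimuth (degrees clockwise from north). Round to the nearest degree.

082°

Taking P-1 as reference: P-2−P-1 = (65, -30, -1.32); P-3−P-1 = (-85, 75, +1.62).
Solve a·Δx + b·Δy = Δh: det = 65·75 − (-85)·(-30) = 2325.
∂h/∂x = [(-1.32)·75 − (+1.62)·(-30)] / 2325 = -0.02168
∂h/∂y = [65·(+1.62) − (-85)·(-1.32)] / 2325 = -0.002968
Flow direction (−∇h) has components (+0.02168 E, +0.002968 N).
Azimuth = atan2(E, N) = atan2(+0.02168, +0.002968) = 82.2° ≈ 082°.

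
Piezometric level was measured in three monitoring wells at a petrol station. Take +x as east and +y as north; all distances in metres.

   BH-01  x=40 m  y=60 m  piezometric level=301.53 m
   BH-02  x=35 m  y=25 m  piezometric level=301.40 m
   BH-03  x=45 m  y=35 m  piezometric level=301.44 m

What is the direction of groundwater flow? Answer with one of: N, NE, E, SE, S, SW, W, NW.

S

With h = a·x + b·y + c and BH-01 as origin, the differences give:
  (-5)·a + (-35)·b = -0.13
  5·a + (-25)·b = -0.09
Eliminate b (×(-25) and ×(-35), subtract): 300·a = 0.100 → a = ∂h/∂x = +0.0003333
Back-substitute: b = ∂h/∂y = +0.003667.
Flow = −∇h = (-0.0003333 east, -0.003667 north), which points south.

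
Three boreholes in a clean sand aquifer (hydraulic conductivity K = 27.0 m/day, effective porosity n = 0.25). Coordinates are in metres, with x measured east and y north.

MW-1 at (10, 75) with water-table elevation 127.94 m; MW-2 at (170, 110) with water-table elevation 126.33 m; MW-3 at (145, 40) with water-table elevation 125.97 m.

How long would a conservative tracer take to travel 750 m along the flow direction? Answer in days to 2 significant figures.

Taking MW-1 as reference: MW-2−MW-1 = (160, 35, -1.61); MW-3−MW-1 = (135, -35, -1.97).
Solve a·Δx + b·Δy = Δh: det = 160·(-35) − 135·35 = -10325.
∂h/∂x = [(-1.61)·(-35) − (-1.97)·35] / -10325 = -0.01214
∂h/∂y = [160·(-1.97) − 135·(-1.61)] / -10325 = +0.009477
|∇h| = √(-0.01214² + 0.009477²) = 0.0154
Seepage velocity v = K·i/n = 27.0 × 0.0154 / 0.25 = 1.663 m/day.
t = 750 / 1.663 = 451 days.

450 days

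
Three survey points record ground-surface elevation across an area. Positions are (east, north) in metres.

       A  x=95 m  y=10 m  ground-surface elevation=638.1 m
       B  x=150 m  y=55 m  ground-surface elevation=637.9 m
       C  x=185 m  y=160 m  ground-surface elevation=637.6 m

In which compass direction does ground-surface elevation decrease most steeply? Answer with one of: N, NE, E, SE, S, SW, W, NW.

With z = a·x + b·y + c and A as origin, the differences give:
  55·a + 45·b = -0.2
  90·a + 150·b = -0.5
Eliminate b (×150 and ×45, subtract): 4200·a = -7.50 → a = ∂z/∂x = -0.001786
Back-substitute: b = ∂z/∂y = -0.002262.
Steepest decrease is along −∇f = (+0.001786 E, +0.002262 N) → northeast.

NE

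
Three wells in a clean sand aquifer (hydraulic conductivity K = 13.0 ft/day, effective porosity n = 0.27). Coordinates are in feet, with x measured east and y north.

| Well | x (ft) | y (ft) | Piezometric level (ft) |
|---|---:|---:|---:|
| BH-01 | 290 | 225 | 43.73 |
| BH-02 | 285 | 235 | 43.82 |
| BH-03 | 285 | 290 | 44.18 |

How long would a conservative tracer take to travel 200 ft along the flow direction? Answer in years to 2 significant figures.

With h = a·x + b·y + c and BH-01 as origin, the differences give:
  (-5)·a + 10·b = +0.09
  (-5)·a + 65·b = +0.45
Eliminate b (×65 and ×10, subtract): -275·a = 1.350 → a = ∂h/∂x = -0.004909
Back-substitute: b = ∂h/∂y = +0.006545.
|∇h| = √(-0.004909² + 0.006545²) = 0.008181
Seepage velocity v = K·i/n = 13.0 × 0.008181 / 0.27 = 0.3939 ft/day.
t = 200 / 0.3939 = 507.7 days = 1.39 years.

1.4 years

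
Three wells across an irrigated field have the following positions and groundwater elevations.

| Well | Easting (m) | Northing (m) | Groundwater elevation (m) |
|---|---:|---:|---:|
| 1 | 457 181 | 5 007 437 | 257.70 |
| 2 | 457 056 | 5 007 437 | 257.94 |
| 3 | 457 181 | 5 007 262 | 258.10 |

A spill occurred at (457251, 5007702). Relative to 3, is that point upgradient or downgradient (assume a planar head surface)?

downgradient

∂h/∂x = (257.94 − 257.70) / (457056 − 457181) = -0.001920
∂h/∂y = (258.10 − 257.70) / (5007262 − 5007437) = -0.002286
Head at (457251, 5007702) = 257.70 + (-0.001920)·(70) + (-0.002286)·(265) = 256.96 m.
That is lower than the 258.10 m at 3, so the point is downgradient.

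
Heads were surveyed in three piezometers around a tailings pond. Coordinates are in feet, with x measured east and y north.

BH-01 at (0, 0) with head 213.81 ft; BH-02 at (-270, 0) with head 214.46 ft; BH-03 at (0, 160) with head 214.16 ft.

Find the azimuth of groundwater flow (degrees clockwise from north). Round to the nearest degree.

132°

∂h/∂x = (214.46 − 213.81) / (-270 − 0) = -0.002407
∂h/∂y = (214.16 − 213.81) / (160 − 0) = +0.002187
Flow direction (−∇h) has components (+0.002407 E, -0.002187 N).
Azimuth = atan2(E, N) = atan2(+0.002407, -0.002187) = 132.3° ≈ 132°.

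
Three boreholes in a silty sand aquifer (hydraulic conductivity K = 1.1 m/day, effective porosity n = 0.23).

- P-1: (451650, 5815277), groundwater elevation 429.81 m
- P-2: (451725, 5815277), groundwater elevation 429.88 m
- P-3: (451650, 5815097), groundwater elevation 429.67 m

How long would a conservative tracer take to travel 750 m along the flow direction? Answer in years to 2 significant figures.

350 years

∂h/∂x = (429.88 − 429.81) / (451725 − 451650) = +0.0009333
∂h/∂y = (429.67 − 429.81) / (5815097 − 5815277) = +0.0007778
|∇h| = √(0.0009333² + 0.0007778²) = 0.001215
Seepage velocity v = K·i/n = 1.1 × 0.001215 / 0.23 = 0.005811 m/day.
t = 750 / 0.005811 = 1.291e+05 days = 353 years.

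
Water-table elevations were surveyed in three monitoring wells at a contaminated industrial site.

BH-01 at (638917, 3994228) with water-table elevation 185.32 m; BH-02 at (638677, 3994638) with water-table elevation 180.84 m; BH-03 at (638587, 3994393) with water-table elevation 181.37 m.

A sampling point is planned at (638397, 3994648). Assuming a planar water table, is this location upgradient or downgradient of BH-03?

downgradient

With h = a·x + b·y + c and BH-01 as origin, the differences give:
  (-240)·a + 410·b = -4.48
  (-330)·a + 165·b = -3.95
Eliminate b (×165 and ×410, subtract): 95700·a = 880.300 → a = ∂h/∂x = +0.009199
Back-substitute: b = ∂h/∂y = -0.005542.
Head at (638397, 3994648) = 185.32 + (+0.009199)·(-520) + (-0.005542)·(420) = 178.21 m.
That is lower than the 181.37 m at BH-03, so the point is downgradient.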